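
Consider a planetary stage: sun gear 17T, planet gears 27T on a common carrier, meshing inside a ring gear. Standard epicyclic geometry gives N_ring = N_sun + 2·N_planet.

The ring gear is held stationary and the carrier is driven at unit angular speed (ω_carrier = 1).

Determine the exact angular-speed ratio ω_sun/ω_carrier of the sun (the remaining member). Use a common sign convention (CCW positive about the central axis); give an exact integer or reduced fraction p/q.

88/17

N_ring = 17 + 2·27 = 71
17(ω_s−ω_c) = −71(ω_r−ω_c),  ω_r=0, ω_c=1
ω_s = 1 − (71/17)(0−1) = 88/17
ω_s/ω_c = 88/17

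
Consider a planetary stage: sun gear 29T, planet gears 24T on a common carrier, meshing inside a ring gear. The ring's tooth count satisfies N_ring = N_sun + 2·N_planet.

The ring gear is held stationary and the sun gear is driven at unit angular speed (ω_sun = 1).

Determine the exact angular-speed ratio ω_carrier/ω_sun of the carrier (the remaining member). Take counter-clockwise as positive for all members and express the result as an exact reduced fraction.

N_ring = 29 + 2·24 = 77
29(ω_s−ω_c) = −77(ω_r−ω_c),  ω_r=0, ω_s=1
29(1−ω_c) = −77(0−ω_c)  ⇒  106ω_c = 29  ⇒  ω_c = 29/106
ω_c/ω_s = 29/106

29/106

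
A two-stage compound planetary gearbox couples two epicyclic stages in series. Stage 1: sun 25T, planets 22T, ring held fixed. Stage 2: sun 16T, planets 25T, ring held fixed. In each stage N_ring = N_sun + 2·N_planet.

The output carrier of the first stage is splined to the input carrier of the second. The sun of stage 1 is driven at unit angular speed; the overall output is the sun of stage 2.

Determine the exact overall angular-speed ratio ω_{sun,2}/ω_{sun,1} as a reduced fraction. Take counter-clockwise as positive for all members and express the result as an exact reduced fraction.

1025/752

Stage 1: N_ring = 25 + 2·22 = 69
Stage 1: 25(ω_s−ω_c) = −69(ω_r−ω_c),  ω_r=0, ω_s=1
Stage 1: 25(1−ω_c) = −69(0−ω_c)  ⇒  94ω_c = 25  ⇒  ω_c = 25/94
  ⇒ ω_c¹/ω_s¹ = 25/94
Stage 2: N_ring = 16 + 2·25 = 66
Stage 2: 16(ω_s−ω_c) = −66(ω_r−ω_c),  ω_r=0, ω_c=1
Stage 2: ω_s = 1 − (66/16)(0−1) = 41/8
  ⇒ ω_s²/ω_c² = 41/8
Coupling ω_c² = ω_c¹ ⇒ overall = 25/94 × 41/8 = 1025/752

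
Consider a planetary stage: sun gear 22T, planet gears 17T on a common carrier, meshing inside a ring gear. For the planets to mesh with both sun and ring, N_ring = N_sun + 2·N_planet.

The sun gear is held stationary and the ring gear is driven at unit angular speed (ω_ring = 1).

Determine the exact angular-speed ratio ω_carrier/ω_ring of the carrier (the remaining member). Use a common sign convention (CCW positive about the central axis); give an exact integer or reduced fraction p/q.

28/39

N_ring = 22 + 2·17 = 56
22(ω_s−ω_c) = −56(ω_r−ω_c),  ω_s=0, ω_r=1
22(0−ω_c) = −56(1−ω_c)  ⇒  78ω_c = 56  ⇒  ω_c = 28/39
ω_c/ω_r = 28/39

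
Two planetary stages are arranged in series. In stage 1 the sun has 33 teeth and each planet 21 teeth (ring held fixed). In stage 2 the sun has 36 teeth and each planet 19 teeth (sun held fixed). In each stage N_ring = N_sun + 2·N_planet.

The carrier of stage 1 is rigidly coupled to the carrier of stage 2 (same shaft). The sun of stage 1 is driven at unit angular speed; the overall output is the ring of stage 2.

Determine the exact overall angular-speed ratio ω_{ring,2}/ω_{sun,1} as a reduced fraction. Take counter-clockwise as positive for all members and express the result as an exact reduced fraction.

605/1332

Stage 1: N_ring = 33 + 2·21 = 75
Stage 1: 33(ω_s−ω_c) = −75(ω_r−ω_c),  ω_r=0, ω_s=1
Stage 1: 33(1−ω_c) = −75(0−ω_c)  ⇒  108ω_c = 33  ⇒  ω_c = 11/36
  ⇒ ω_c¹/ω_s¹ = 11/36
Stage 2: N_ring = 36 + 2·19 = 74
Stage 2: 36(ω_s−ω_c) = −74(ω_r−ω_c),  ω_s=0, ω_c=1
Stage 2: ω_r = 1 − (36/74)(0−1) = 55/37
  ⇒ ω_r²/ω_c² = 55/37
Coupling ω_c² = ω_c¹ ⇒ overall = 11/36 × 55/37 = 605/1332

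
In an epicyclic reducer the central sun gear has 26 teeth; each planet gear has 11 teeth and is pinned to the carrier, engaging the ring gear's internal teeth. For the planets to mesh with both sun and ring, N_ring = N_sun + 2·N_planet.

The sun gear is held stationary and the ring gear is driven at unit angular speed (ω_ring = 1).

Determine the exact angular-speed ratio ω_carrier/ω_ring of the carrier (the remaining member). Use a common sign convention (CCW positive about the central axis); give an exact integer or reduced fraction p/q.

24/37

N_ring = 26 + 2·11 = 48
26(ω_s−ω_c) = −48(ω_r−ω_c),  ω_s=0, ω_r=1
26(0−ω_c) = −48(1−ω_c)  ⇒  74ω_c = 48  ⇒  ω_c = 24/37
ω_c/ω_r = 24/37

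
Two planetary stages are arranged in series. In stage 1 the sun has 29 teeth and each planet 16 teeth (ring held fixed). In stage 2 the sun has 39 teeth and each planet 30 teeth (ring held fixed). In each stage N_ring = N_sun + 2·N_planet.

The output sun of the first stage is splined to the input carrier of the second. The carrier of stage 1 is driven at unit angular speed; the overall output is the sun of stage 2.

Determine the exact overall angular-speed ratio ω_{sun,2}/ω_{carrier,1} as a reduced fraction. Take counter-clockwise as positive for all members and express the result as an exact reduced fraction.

Stage 1: N_ring = 29 + 2·16 = 61
Stage 1: 29(ω_s−ω_c) = −61(ω_r−ω_c),  ω_r=0, ω_c=1
Stage 1: ω_s = 1 − (61/29)(0−1) = 90/29
  ⇒ ω_s¹/ω_c¹ = 90/29
Stage 2: N_ring = 39 + 2·30 = 99
Stage 2: 39(ω_s−ω_c) = −99(ω_r−ω_c),  ω_r=0, ω_c=1
Stage 2: ω_s = 1 − (99/39)(0−1) = 46/13
  ⇒ ω_s²/ω_c² = 46/13
Coupling ω_c² = ω_s¹ ⇒ overall = 90/29 × 46/13 = 4140/377

4140/377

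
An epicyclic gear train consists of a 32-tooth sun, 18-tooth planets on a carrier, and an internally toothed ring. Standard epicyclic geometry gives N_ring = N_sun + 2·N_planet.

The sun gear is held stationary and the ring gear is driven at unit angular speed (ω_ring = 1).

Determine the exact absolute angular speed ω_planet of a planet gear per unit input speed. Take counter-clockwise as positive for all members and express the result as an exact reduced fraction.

17/9

N_ring = 32 + 2·18 = 68
32(ω_s−ω_c) = −68(ω_r−ω_c),  ω_s=0, ω_r=1
32(0−ω_c) = −68(1−ω_c)  ⇒  100ω_c = 68  ⇒  ω_c = 17/25
sun–planet: 32·(0−17/25) = −18·(ω_p−ω_c)  ⇒  ω_p−ω_c = −(32/18)·(-17/25) = 272/225
ω_p = 17/25 + 272/225 = 17/9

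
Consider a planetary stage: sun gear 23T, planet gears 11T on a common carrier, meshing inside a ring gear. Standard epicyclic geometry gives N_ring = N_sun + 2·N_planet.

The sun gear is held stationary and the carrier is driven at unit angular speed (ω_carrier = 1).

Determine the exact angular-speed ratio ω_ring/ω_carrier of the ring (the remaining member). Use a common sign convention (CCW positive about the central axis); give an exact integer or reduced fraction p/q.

68/45

N_ring = 23 + 2·11 = 45
23(ω_s−ω_c) = −45(ω_r−ω_c),  ω_s=0, ω_c=1
ω_r = 1 − (23/45)(0−1) = 68/45
ω_r/ω_c = 68/45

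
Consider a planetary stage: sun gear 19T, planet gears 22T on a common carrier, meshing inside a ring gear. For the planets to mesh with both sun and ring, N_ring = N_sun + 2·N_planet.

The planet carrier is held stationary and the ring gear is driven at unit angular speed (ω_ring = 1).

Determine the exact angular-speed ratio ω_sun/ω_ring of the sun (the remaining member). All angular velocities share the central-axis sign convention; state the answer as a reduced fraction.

N_ring = 19 + 2·22 = 63
19(ω_s−ω_c) = −63(ω_r−ω_c),  ω_c=0, ω_r=1
ω_s = 0 − (63/19)(1−0) = -63/19
ω_s/ω_r = -63/19

-63/19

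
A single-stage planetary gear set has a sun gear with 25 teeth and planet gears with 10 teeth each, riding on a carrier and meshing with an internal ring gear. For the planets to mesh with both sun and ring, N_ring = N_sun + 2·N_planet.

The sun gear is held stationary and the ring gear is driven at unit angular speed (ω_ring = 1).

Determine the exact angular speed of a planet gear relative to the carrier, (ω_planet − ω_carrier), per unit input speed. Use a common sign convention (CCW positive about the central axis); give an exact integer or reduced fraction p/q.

N_ring = 25 + 2·10 = 45
25(ω_s−ω_c) = −45(ω_r−ω_c),  ω_s=0, ω_r=1
25(0−ω_c) = −45(1−ω_c)  ⇒  70ω_c = 45  ⇒  ω_c = 9/14
sun–planet: 25·(0−9/14) = −10·(ω_p−ω_c)  ⇒  ω_p−ω_c = −(25/10)·(-9/14) = 45/28

45/28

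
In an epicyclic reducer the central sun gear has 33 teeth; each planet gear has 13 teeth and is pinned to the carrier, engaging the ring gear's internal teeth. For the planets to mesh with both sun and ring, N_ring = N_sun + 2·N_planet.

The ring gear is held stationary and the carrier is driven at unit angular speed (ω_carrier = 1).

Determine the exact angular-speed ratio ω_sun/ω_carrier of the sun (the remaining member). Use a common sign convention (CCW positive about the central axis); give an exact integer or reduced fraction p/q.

92/33

N_ring = 33 + 2·13 = 59
33(ω_s−ω_c) = −59(ω_r−ω_c),  ω_r=0, ω_c=1
ω_s = 1 − (59/33)(0−1) = 92/33
ω_s/ω_c = 92/33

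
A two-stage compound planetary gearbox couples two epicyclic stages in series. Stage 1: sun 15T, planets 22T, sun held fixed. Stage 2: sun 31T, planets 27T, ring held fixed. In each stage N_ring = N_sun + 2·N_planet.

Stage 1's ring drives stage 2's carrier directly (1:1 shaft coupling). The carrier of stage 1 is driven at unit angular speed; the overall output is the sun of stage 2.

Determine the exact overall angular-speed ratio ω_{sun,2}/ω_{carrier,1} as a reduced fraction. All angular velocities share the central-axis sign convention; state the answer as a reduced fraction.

Stage 1: N_ring = 15 + 2·22 = 59
Stage 1: 15(ω_s−ω_c) = −59(ω_r−ω_c),  ω_s=0, ω_c=1
Stage 1: ω_r = 1 − (15/59)(0−1) = 74/59
  ⇒ ω_r¹/ω_c¹ = 74/59
Stage 2: N_ring = 31 + 2·27 = 85
Stage 2: 31(ω_s−ω_c) = −85(ω_r−ω_c),  ω_r=0, ω_c=1
Stage 2: ω_s = 1 − (85/31)(0−1) = 116/31
  ⇒ ω_s²/ω_c² = 116/31
Coupling ω_c² = ω_r¹ ⇒ overall = 74/59 × 116/31 = 8584/1829

8584/1829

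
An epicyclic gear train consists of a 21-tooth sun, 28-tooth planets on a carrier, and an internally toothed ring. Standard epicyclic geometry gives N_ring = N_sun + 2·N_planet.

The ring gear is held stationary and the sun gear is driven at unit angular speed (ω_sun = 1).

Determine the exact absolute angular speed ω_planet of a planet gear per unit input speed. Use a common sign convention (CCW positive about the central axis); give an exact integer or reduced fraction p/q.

-3/8

N_ring = 21 + 2·28 = 77
21(ω_s−ω_c) = −77(ω_r−ω_c),  ω_r=0, ω_s=1
21(1−ω_c) = −77(0−ω_c)  ⇒  98ω_c = 21  ⇒  ω_c = 3/14
sun–planet: 21·(1−3/14) = −28·(ω_p−ω_c)  ⇒  ω_p−ω_c = −(21/28)·(11/14) = -33/56
ω_p = 3/14 − 33/56 = -3/8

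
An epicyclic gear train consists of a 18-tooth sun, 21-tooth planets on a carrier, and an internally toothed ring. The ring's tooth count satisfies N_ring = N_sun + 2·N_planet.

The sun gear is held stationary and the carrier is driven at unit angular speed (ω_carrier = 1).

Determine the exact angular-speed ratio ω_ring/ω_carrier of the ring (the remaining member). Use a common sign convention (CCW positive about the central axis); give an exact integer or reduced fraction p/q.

N_ring = 18 + 2·21 = 60
18(ω_s−ω_c) = −60(ω_r−ω_c),  ω_s=0, ω_c=1
ω_r = 1 − (18/60)(0−1) = 13/10
ω_r/ω_c = 13/10

13/10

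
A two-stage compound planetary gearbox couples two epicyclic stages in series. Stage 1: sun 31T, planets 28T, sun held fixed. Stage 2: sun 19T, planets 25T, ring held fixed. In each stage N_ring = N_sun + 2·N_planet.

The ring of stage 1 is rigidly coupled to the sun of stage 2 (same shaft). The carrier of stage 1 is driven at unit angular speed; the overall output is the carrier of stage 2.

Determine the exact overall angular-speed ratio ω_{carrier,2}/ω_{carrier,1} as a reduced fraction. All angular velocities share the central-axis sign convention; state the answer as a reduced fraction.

1121/3828

Stage 1: N_ring = 31 + 2·28 = 87
Stage 1: 31(ω_s−ω_c) = −87(ω_r−ω_c),  ω_s=0, ω_c=1
Stage 1: ω_r = 1 − (31/87)(0−1) = 118/87
  ⇒ ω_r¹/ω_c¹ = 118/87
Stage 2: N_ring = 19 + 2·25 = 69
Stage 2: 19(ω_s−ω_c) = −69(ω_r−ω_c),  ω_r=0, ω_s=1
Stage 2: 19(1−ω_c) = −69(0−ω_c)  ⇒  88ω_c = 19  ⇒  ω_c = 19/88
  ⇒ ω_c²/ω_s² = 19/88
Coupling ω_s² = ω_r¹ ⇒ overall = 118/87 × 19/88 = 1121/3828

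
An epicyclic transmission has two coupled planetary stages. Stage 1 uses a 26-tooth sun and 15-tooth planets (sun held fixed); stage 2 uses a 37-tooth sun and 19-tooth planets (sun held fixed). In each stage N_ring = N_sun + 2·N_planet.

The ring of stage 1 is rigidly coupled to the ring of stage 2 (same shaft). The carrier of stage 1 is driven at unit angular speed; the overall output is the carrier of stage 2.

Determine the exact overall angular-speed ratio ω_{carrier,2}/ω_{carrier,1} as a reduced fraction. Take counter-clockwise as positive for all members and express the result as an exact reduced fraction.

Stage 1: N_ring = 26 + 2·15 = 56
Stage 1: 26(ω_s−ω_c) = −56(ω_r−ω_c),  ω_s=0, ω_c=1
Stage 1: ω_r = 1 − (26/56)(0−1) = 41/28
  ⇒ ω_r¹/ω_c¹ = 41/28
Stage 2: N_ring = 37 + 2·19 = 75
Stage 2: 37(ω_s−ω_c) = −75(ω_r−ω_c),  ω_s=0, ω_r=1
Stage 2: 37(0−ω_c) = −75(1−ω_c)  ⇒  112ω_c = 75  ⇒  ω_c = 75/112
  ⇒ ω_c²/ω_r² = 75/112
Coupling ω_r² = ω_r¹ ⇒ overall = 41/28 × 75/112 = 3075/3136

3075/3136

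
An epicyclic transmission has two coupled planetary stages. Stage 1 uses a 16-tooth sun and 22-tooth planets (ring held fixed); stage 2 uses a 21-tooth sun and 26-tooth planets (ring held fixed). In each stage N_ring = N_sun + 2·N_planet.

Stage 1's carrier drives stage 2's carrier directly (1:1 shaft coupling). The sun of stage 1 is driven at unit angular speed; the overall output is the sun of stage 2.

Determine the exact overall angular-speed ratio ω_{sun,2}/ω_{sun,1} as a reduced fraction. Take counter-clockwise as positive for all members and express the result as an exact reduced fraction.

376/399

Stage 1: N_ring = 16 + 2·22 = 60
Stage 1: 16(ω_s−ω_c) = −60(ω_r−ω_c),  ω_r=0, ω_s=1
Stage 1: 16(1−ω_c) = −60(0−ω_c)  ⇒  76ω_c = 16  ⇒  ω_c = 4/19
  ⇒ ω_c¹/ω_s¹ = 4/19
Stage 2: N_ring = 21 + 2·26 = 73
Stage 2: 21(ω_s−ω_c) = −73(ω_r−ω_c),  ω_r=0, ω_c=1
Stage 2: ω_s = 1 − (73/21)(0−1) = 94/21
  ⇒ ω_s²/ω_c² = 94/21
Coupling ω_c² = ω_c¹ ⇒ overall = 4/19 × 94/21 = 376/399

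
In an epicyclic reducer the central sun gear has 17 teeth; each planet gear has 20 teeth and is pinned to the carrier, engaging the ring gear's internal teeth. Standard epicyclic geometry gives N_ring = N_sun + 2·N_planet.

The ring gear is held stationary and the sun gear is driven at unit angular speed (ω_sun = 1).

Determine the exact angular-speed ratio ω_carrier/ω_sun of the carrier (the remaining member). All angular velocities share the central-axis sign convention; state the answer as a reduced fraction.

17/74

N_ring = 17 + 2·20 = 57
17(ω_s−ω_c) = −57(ω_r−ω_c),  ω_r=0, ω_s=1
17(1−ω_c) = −57(0−ω_c)  ⇒  74ω_c = 17  ⇒  ω_c = 17/74
ω_c/ω_s = 17/74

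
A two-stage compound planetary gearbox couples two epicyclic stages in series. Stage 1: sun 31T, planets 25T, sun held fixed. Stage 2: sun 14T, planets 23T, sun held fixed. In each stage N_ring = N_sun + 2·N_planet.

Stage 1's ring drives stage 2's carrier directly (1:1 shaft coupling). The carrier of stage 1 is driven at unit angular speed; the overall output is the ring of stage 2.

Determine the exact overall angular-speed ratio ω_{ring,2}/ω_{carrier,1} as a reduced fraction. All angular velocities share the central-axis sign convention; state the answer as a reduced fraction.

Stage 1: N_ring = 31 + 2·25 = 81
Stage 1: 31(ω_s−ω_c) = −81(ω_r−ω_c),  ω_s=0, ω_c=1
Stage 1: ω_r = 1 − (31/81)(0−1) = 112/81
  ⇒ ω_r¹/ω_c¹ = 112/81
Stage 2: N_ring = 14 + 2·23 = 60
Stage 2: 14(ω_s−ω_c) = −60(ω_r−ω_c),  ω_s=0, ω_c=1
Stage 2: ω_r = 1 − (14/60)(0−1) = 37/30
  ⇒ ω_r²/ω_c² = 37/30
Coupling ω_c² = ω_r¹ ⇒ overall = 112/81 × 37/30 = 2072/1215

2072/1215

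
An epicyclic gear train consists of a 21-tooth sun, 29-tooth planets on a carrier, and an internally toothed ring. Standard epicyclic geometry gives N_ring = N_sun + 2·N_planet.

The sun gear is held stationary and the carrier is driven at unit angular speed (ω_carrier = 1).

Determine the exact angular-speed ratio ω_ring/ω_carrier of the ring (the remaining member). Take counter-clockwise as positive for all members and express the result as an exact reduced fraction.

N_ring = 21 + 2·29 = 79
21(ω_s−ω_c) = −79(ω_r−ω_c),  ω_s=0, ω_c=1
ω_r = 1 − (21/79)(0−1) = 100/79
ω_r/ω_c = 100/79

100/79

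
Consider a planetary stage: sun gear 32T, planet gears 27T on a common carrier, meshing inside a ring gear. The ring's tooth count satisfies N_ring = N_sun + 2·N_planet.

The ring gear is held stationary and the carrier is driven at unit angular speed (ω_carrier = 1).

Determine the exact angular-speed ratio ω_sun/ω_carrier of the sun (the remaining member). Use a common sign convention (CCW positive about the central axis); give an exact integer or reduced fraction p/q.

59/16

N_ring = 32 + 2·27 = 86
32(ω_s−ω_c) = −86(ω_r−ω_c),  ω_r=0, ω_c=1
ω_s = 1 − (86/32)(0−1) = 59/16
ω_s/ω_c = 59/16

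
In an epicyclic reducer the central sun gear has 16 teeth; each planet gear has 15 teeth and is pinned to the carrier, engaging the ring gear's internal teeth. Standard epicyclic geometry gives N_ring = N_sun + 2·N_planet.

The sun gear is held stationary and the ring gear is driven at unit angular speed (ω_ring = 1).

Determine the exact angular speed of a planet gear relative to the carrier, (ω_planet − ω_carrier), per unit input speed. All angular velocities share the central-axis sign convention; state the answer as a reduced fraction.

368/465

N_ring = 16 + 2·15 = 46
16(ω_s−ω_c) = −46(ω_r−ω_c),  ω_s=0, ω_r=1
16(0−ω_c) = −46(1−ω_c)  ⇒  62ω_c = 46  ⇒  ω_c = 23/31
sun–planet: 16·(0−23/31) = −15·(ω_p−ω_c)  ⇒  ω_p−ω_c = −(16/15)·(-23/31) = 368/465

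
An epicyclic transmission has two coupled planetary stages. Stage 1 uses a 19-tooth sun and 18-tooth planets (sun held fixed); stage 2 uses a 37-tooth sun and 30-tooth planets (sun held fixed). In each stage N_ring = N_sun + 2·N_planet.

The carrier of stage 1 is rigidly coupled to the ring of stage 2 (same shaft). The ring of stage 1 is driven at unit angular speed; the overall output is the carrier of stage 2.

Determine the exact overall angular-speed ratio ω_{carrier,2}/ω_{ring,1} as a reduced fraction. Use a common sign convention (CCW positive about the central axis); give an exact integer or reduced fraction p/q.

5335/9916

Stage 1: N_ring = 19 + 2·18 = 55
Stage 1: 19(ω_s−ω_c) = −55(ω_r−ω_c),  ω_s=0, ω_r=1
Stage 1: 19(0−ω_c) = −55(1−ω_c)  ⇒  74ω_c = 55  ⇒  ω_c = 55/74
  ⇒ ω_c¹/ω_r¹ = 55/74
Stage 2: N_ring = 37 + 2·30 = 97
Stage 2: 37(ω_s−ω_c) = −97(ω_r−ω_c),  ω_s=0, ω_r=1
Stage 2: 37(0−ω_c) = −97(1−ω_c)  ⇒  134ω_c = 97  ⇒  ω_c = 97/134
  ⇒ ω_c²/ω_r² = 97/134
Coupling ω_r² = ω_c¹ ⇒ overall = 55/74 × 97/134 = 5335/9916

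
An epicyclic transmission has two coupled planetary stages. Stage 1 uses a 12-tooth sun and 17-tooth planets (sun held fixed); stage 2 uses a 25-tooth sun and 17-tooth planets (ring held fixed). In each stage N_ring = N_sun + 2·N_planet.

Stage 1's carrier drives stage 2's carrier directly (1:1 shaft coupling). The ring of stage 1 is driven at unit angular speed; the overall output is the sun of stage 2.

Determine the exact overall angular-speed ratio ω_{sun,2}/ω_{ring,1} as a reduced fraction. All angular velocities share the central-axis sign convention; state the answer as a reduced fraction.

1932/725

Stage 1: N_ring = 12 + 2·17 = 46
Stage 1: 12(ω_s−ω_c) = −46(ω_r−ω_c),  ω_s=0, ω_r=1
Stage 1: 12(0−ω_c) = −46(1−ω_c)  ⇒  58ω_c = 46  ⇒  ω_c = 23/29
  ⇒ ω_c¹/ω_r¹ = 23/29
Stage 2: N_ring = 25 + 2·17 = 59
Stage 2: 25(ω_s−ω_c) = −59(ω_r−ω_c),  ω_r=0, ω_c=1
Stage 2: ω_s = 1 − (59/25)(0−1) = 84/25
  ⇒ ω_s²/ω_c² = 84/25
Coupling ω_c² = ω_c¹ ⇒ overall = 23/29 × 84/25 = 1932/725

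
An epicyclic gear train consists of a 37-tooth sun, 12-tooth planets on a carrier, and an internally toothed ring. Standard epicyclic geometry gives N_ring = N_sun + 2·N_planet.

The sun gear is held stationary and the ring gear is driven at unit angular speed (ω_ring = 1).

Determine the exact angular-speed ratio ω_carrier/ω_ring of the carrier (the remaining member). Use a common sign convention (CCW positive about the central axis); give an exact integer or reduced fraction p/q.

N_ring = 37 + 2·12 = 61
37(ω_s−ω_c) = −61(ω_r−ω_c),  ω_s=0, ω_r=1
37(0−ω_c) = −61(1−ω_c)  ⇒  98ω_c = 61  ⇒  ω_c = 61/98
ω_c/ω_r = 61/98

61/98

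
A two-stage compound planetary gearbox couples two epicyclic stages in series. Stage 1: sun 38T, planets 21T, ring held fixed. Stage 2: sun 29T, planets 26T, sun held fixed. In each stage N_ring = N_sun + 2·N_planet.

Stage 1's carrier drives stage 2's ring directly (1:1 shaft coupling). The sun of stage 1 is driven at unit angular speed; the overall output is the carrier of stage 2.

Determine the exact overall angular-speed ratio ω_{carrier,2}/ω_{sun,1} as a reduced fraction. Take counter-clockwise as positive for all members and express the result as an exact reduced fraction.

Stage 1: N_ring = 38 + 2·21 = 80
Stage 1: 38(ω_s−ω_c) = −80(ω_r−ω_c),  ω_r=0, ω_s=1
Stage 1: 38(1−ω_c) = −80(0−ω_c)  ⇒  118ω_c = 38  ⇒  ω_c = 19/59
  ⇒ ω_c¹/ω_s¹ = 19/59
Stage 2: N_ring = 29 + 2·26 = 81
Stage 2: 29(ω_s−ω_c) = −81(ω_r−ω_c),  ω_s=0, ω_r=1
Stage 2: 29(0−ω_c) = −81(1−ω_c)  ⇒  110ω_c = 81  ⇒  ω_c = 81/110
  ⇒ ω_c²/ω_r² = 81/110
Coupling ω_r² = ω_c¹ ⇒ overall = 19/59 × 81/110 = 1539/6490

1539/6490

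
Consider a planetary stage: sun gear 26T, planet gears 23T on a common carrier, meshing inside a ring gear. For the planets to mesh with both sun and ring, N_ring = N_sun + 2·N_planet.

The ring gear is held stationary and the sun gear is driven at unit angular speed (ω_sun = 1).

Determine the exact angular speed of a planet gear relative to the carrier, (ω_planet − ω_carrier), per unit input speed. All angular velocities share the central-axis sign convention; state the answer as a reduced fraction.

-936/1127

N_ring = 26 + 2·23 = 72
26(ω_s−ω_c) = −72(ω_r−ω_c),  ω_r=0, ω_s=1
26(1−ω_c) = −72(0−ω_c)  ⇒  98ω_c = 26  ⇒  ω_c = 13/49
sun–planet: 26·(1−13/49) = −23·(ω_p−ω_c)  ⇒  ω_p−ω_c = −(26/23)·(36/49) = -936/1127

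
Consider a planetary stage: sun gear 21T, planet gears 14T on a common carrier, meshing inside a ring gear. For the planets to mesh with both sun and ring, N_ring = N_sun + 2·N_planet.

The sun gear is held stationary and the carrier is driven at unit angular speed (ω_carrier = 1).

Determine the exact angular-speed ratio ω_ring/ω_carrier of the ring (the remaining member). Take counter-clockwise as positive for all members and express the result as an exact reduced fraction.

N_ring = 21 + 2·14 = 49
21(ω_s−ω_c) = −49(ω_r−ω_c),  ω_s=0, ω_c=1
ω_r = 1 − (21/49)(0−1) = 10/7
ω_r/ω_c = 10/7

10/7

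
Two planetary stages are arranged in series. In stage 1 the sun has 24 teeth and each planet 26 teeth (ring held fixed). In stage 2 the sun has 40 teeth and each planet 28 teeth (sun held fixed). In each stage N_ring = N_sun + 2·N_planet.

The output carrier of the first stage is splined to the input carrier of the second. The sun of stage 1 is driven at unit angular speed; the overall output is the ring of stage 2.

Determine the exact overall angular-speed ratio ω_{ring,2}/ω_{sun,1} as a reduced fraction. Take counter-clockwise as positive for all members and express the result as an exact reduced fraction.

Stage 1: N_ring = 24 + 2·26 = 76
Stage 1: 24(ω_s−ω_c) = −76(ω_r−ω_c),  ω_r=0, ω_s=1
Stage 1: 24(1−ω_c) = −76(0−ω_c)  ⇒  100ω_c = 24  ⇒  ω_c = 6/25
  ⇒ ω_c¹/ω_s¹ = 6/25
Stage 2: N_ring = 40 + 2·28 = 96
Stage 2: 40(ω_s−ω_c) = −96(ω_r−ω_c),  ω_s=0, ω_c=1
Stage 2: ω_r = 1 − (40/96)(0−1) = 17/12
  ⇒ ω_r²/ω_c² = 17/12
Coupling ω_c² = ω_c¹ ⇒ overall = 6/25 × 17/12 = 17/50

17/50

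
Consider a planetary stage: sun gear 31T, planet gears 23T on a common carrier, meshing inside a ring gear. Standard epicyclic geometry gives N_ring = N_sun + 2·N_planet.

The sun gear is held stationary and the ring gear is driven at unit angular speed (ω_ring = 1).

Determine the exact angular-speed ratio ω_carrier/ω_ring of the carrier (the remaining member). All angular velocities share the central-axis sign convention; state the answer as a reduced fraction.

77/108

N_ring = 31 + 2·23 = 77
31(ω_s−ω_c) = −77(ω_r−ω_c),  ω_s=0, ω_r=1
31(0−ω_c) = −77(1−ω_c)  ⇒  108ω_c = 77  ⇒  ω_c = 77/108
ω_c/ω_r = 77/108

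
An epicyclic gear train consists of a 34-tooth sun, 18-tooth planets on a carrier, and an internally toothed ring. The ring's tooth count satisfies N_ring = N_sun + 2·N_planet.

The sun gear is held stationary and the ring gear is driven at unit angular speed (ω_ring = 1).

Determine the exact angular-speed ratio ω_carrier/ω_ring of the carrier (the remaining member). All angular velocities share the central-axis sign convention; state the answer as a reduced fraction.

N_ring = 34 + 2·18 = 70
34(ω_s−ω_c) = −70(ω_r−ω_c),  ω_s=0, ω_r=1
34(0−ω_c) = −70(1−ω_c)  ⇒  104ω_c = 70  ⇒  ω_c = 35/52
ω_c/ω_r = 35/52

35/52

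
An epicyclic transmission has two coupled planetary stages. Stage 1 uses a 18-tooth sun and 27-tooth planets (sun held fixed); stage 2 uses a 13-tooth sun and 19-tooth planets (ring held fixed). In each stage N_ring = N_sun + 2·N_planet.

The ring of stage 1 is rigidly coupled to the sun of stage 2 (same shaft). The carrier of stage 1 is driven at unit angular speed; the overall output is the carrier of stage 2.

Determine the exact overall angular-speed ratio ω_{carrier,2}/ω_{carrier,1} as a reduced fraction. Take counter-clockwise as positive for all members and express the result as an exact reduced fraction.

Stage 1: N_ring = 18 + 2·27 = 72
Stage 1: 18(ω_s−ω_c) = −72(ω_r−ω_c),  ω_s=0, ω_c=1
Stage 1: ω_r = 1 − (18/72)(0−1) = 5/4
  ⇒ ω_r¹/ω_c¹ = 5/4
Stage 2: N_ring = 13 + 2·19 = 51
Stage 2: 13(ω_s−ω_c) = −51(ω_r−ω_c),  ω_r=0, ω_s=1
Stage 2: 13(1−ω_c) = −51(0−ω_c)  ⇒  64ω_c = 13  ⇒  ω_c = 13/64
  ⇒ ω_c²/ω_s² = 13/64
Coupling ω_s² = ω_r¹ ⇒ overall = 5/4 × 13/64 = 65/256

65/256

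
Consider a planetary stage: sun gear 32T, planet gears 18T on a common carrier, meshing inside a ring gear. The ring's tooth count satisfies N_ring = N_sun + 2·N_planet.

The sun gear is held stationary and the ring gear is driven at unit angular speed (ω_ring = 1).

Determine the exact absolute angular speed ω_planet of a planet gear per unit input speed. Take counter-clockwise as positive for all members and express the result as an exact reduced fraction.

17/9

N_ring = 32 + 2·18 = 68
32(ω_s−ω_c) = −68(ω_r−ω_c),  ω_s=0, ω_r=1
32(0−ω_c) = −68(1−ω_c)  ⇒  100ω_c = 68  ⇒  ω_c = 17/25
sun–planet: 32·(0−17/25) = −18·(ω_p−ω_c)  ⇒  ω_p−ω_c = −(32/18)·(-17/25) = 272/225
ω_p = 17/25 + 272/225 = 17/9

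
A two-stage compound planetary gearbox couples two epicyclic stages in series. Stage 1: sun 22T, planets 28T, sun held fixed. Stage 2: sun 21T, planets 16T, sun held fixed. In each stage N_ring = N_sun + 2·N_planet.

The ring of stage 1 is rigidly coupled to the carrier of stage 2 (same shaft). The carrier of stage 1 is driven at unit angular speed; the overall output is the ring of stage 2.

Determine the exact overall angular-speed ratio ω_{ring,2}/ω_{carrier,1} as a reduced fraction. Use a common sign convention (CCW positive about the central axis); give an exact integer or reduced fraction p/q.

3700/2067

Stage 1: N_ring = 22 + 2·28 = 78
Stage 1: 22(ω_s−ω_c) = −78(ω_r−ω_c),  ω_s=0, ω_c=1
Stage 1: ω_r = 1 − (22/78)(0−1) = 50/39
  ⇒ ω_r¹/ω_c¹ = 50/39
Stage 2: N_ring = 21 + 2·16 = 53
Stage 2: 21(ω_s−ω_c) = −53(ω_r−ω_c),  ω_s=0, ω_c=1
Stage 2: ω_r = 1 − (21/53)(0−1) = 74/53
  ⇒ ω_r²/ω_c² = 74/53
Coupling ω_c² = ω_r¹ ⇒ overall = 50/39 × 74/53 = 3700/2067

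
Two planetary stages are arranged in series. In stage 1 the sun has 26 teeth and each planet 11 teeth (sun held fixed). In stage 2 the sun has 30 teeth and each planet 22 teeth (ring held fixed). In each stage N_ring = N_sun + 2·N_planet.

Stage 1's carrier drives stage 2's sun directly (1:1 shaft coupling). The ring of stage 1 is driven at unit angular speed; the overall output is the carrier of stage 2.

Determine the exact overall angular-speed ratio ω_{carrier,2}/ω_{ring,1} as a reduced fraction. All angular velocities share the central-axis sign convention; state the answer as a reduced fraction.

90/481

Stage 1: N_ring = 26 + 2·11 = 48
Stage 1: 26(ω_s−ω_c) = −48(ω_r−ω_c),  ω_s=0, ω_r=1
Stage 1: 26(0−ω_c) = −48(1−ω_c)  ⇒  74ω_c = 48  ⇒  ω_c = 24/37
  ⇒ ω_c¹/ω_r¹ = 24/37
Stage 2: N_ring = 30 + 2·22 = 74
Stage 2: 30(ω_s−ω_c) = −74(ω_r−ω_c),  ω_r=0, ω_s=1
Stage 2: 30(1−ω_c) = −74(0−ω_c)  ⇒  104ω_c = 30  ⇒  ω_c = 15/52
  ⇒ ω_c²/ω_s² = 15/52
Coupling ω_s² = ω_c¹ ⇒ overall = 24/37 × 15/52 = 90/481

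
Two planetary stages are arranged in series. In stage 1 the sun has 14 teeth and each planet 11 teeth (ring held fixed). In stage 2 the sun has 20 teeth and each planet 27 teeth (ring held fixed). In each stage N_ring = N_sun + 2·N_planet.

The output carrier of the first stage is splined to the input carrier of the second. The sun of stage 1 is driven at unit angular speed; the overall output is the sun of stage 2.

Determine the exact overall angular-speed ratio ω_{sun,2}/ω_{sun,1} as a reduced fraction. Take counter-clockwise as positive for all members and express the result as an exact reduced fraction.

Stage 1: N_ring = 14 + 2·11 = 36
Stage 1: 14(ω_s−ω_c) = −36(ω_r−ω_c),  ω_r=0, ω_s=1
Stage 1: 14(1−ω_c) = −36(0−ω_c)  ⇒  50ω_c = 14  ⇒  ω_c = 7/25
  ⇒ ω_c¹/ω_s¹ = 7/25
Stage 2: N_ring = 20 + 2·27 = 74
Stage 2: 20(ω_s−ω_c) = −74(ω_r−ω_c),  ω_r=0, ω_c=1
Stage 2: ω_s = 1 − (74/20)(0−1) = 47/10
  ⇒ ω_s²/ω_c² = 47/10
Coupling ω_c² = ω_c¹ ⇒ overall = 7/25 × 47/10 = 329/250

329/250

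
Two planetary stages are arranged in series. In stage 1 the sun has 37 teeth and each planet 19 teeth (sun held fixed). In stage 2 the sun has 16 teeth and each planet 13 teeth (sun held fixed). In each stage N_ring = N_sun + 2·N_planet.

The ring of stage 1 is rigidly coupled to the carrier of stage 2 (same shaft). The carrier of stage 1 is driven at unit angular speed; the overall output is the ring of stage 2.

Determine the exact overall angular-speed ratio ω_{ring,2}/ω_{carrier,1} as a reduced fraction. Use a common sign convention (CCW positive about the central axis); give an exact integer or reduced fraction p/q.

Stage 1: N_ring = 37 + 2·19 = 75
Stage 1: 37(ω_s−ω_c) = −75(ω_r−ω_c),  ω_s=0, ω_c=1
Stage 1: ω_r = 1 − (37/75)(0−1) = 112/75
  ⇒ ω_r¹/ω_c¹ = 112/75
Stage 2: N_ring = 16 + 2·13 = 42
Stage 2: 16(ω_s−ω_c) = −42(ω_r−ω_c),  ω_s=0, ω_c=1
Stage 2: ω_r = 1 − (16/42)(0−1) = 29/21
  ⇒ ω_r²/ω_c² = 29/21
Coupling ω_c² = ω_r¹ ⇒ overall = 112/75 × 29/21 = 464/225

464/225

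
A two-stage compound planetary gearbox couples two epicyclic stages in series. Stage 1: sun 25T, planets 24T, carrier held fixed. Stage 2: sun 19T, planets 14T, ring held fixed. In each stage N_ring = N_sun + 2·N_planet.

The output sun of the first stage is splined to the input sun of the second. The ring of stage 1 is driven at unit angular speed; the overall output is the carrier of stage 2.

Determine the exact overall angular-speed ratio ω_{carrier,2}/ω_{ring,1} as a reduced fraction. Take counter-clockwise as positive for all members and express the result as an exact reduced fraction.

-1387/1650

Stage 1: N_ring = 25 + 2·24 = 73
Stage 1: 25(ω_s−ω_c) = −73(ω_r−ω_c),  ω_c=0, ω_r=1
Stage 1: ω_s = 0 − (73/25)(1−0) = -73/25
  ⇒ ω_s¹/ω_r¹ = -73/25
Stage 2: N_ring = 19 + 2·14 = 47
Stage 2: 19(ω_s−ω_c) = −47(ω_r−ω_c),  ω_r=0, ω_s=1
Stage 2: 19(1−ω_c) = −47(0−ω_c)  ⇒  66ω_c = 19  ⇒  ω_c = 19/66
  ⇒ ω_c²/ω_s² = 19/66
Coupling ω_s² = ω_s¹ ⇒ overall = -73/25 × 19/66 = -1387/1650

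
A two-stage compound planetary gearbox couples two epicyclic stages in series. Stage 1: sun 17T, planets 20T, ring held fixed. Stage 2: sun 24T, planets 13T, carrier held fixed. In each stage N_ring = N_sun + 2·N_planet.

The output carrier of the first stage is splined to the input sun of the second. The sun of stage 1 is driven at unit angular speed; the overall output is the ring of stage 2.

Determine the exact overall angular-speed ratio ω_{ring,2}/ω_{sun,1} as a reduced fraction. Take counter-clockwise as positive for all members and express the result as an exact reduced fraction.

Stage 1: N_ring = 17 + 2·20 = 57
Stage 1: 17(ω_s−ω_c) = −57(ω_r−ω_c),  ω_r=0, ω_s=1
Stage 1: 17(1−ω_c) = −57(0−ω_c)  ⇒  74ω_c = 17  ⇒  ω_c = 17/74
  ⇒ ω_c¹/ω_s¹ = 17/74
Stage 2: N_ring = 24 + 2·13 = 50
Stage 2: 24(ω_s−ω_c) = −50(ω_r−ω_c),  ω_c=0, ω_s=1
Stage 2: ω_r = 0 − (24/50)(1−0) = -12/25
  ⇒ ω_r²/ω_s² = -12/25
Coupling ω_s² = ω_c¹ ⇒ overall = 17/74 × -12/25 = -102/925

-102/925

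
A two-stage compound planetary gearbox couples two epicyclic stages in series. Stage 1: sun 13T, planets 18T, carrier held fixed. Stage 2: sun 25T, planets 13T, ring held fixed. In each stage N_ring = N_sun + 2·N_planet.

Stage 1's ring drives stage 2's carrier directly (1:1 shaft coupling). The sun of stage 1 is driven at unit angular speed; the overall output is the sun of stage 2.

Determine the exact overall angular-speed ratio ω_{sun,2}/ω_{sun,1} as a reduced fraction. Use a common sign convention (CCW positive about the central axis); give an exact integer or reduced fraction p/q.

-988/1225

Stage 1: N_ring = 13 + 2·18 = 49
Stage 1: 13(ω_s−ω_c) = −49(ω_r−ω_c),  ω_c=0, ω_s=1
Stage 1: ω_r = 0 − (13/49)(1−0) = -13/49
  ⇒ ω_r¹/ω_s¹ = -13/49
Stage 2: N_ring = 25 + 2·13 = 51
Stage 2: 25(ω_s−ω_c) = −51(ω_r−ω_c),  ω_r=0, ω_c=1
Stage 2: ω_s = 1 − (51/25)(0−1) = 76/25
  ⇒ ω_s²/ω_c² = 76/25
Coupling ω_c² = ω_r¹ ⇒ overall = -13/49 × 76/25 = -988/1225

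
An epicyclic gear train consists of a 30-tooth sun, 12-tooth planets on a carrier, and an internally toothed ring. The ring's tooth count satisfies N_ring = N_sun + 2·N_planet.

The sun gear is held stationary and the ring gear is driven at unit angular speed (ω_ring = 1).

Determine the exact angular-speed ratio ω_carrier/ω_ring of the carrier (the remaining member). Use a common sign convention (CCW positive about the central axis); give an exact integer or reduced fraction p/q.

9/14

N_ring = 30 + 2·12 = 54
30(ω_s−ω_c) = −54(ω_r−ω_c),  ω_s=0, ω_r=1
30(0−ω_c) = −54(1−ω_c)  ⇒  84ω_c = 54  ⇒  ω_c = 9/14
ω_c/ω_r = 9/14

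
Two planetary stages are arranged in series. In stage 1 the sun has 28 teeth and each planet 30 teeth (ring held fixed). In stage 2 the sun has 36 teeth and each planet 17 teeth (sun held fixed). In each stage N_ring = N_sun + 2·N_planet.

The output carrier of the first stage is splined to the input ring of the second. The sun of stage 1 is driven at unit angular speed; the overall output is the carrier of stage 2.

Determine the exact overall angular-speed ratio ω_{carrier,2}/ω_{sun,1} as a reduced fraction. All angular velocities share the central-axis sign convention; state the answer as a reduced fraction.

245/1537

Stage 1: N_ring = 28 + 2·30 = 88
Stage 1: 28(ω_s−ω_c) = −88(ω_r−ω_c),  ω_r=0, ω_s=1
Stage 1: 28(1−ω_c) = −88(0−ω_c)  ⇒  116ω_c = 28  ⇒  ω_c = 7/29
  ⇒ ω_c¹/ω_s¹ = 7/29
Stage 2: N_ring = 36 + 2·17 = 70
Stage 2: 36(ω_s−ω_c) = −70(ω_r−ω_c),  ω_s=0, ω_r=1
Stage 2: 36(0−ω_c) = −70(1−ω_c)  ⇒  106ω_c = 70  ⇒  ω_c = 35/53
  ⇒ ω_c²/ω_r² = 35/53
Coupling ω_r² = ω_c¹ ⇒ overall = 7/29 × 35/53 = 245/1537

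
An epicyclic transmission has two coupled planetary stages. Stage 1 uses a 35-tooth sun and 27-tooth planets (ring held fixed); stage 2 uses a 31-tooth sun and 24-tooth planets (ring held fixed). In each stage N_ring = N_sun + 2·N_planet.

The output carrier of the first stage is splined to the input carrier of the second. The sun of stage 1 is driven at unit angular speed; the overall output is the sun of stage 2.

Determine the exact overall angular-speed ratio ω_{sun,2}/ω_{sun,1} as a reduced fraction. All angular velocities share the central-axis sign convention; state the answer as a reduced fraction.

Stage 1: N_ring = 35 + 2·27 = 89
Stage 1: 35(ω_s−ω_c) = −89(ω_r−ω_c),  ω_r=0, ω_s=1
Stage 1: 35(1−ω_c) = −89(0−ω_c)  ⇒  124ω_c = 35  ⇒  ω_c = 35/124
  ⇒ ω_c¹/ω_s¹ = 35/124
Stage 2: N_ring = 31 + 2·24 = 79
Stage 2: 31(ω_s−ω_c) = −79(ω_r−ω_c),  ω_r=0, ω_c=1
Stage 2: ω_s = 1 − (79/31)(0−1) = 110/31
  ⇒ ω_s²/ω_c² = 110/31
Coupling ω_c² = ω_c¹ ⇒ overall = 35/124 × 110/31 = 1925/1922

1925/1922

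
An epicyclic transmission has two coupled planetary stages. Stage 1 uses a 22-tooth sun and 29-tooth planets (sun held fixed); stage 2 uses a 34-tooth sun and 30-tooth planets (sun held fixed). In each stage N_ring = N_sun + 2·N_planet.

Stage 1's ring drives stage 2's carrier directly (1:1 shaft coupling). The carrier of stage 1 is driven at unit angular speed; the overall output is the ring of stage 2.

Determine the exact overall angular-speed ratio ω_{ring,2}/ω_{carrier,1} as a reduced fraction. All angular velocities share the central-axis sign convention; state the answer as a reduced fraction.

408/235

Stage 1: N_ring = 22 + 2·29 = 80
Stage 1: 22(ω_s−ω_c) = −80(ω_r−ω_c),  ω_s=0, ω_c=1
Stage 1: ω_r = 1 − (22/80)(0−1) = 51/40
  ⇒ ω_r¹/ω_c¹ = 51/40
Stage 2: N_ring = 34 + 2·30 = 94
Stage 2: 34(ω_s−ω_c) = −94(ω_r−ω_c),  ω_s=0, ω_c=1
Stage 2: ω_r = 1 − (34/94)(0−1) = 64/47
  ⇒ ω_r²/ω_c² = 64/47
Coupling ω_c² = ω_r¹ ⇒ overall = 51/40 × 64/47 = 408/235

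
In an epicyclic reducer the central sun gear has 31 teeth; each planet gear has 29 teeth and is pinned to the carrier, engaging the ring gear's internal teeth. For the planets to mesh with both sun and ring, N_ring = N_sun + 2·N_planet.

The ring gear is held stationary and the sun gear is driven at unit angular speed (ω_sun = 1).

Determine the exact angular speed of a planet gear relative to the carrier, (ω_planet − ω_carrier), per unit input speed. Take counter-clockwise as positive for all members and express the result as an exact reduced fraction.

-2759/3480

N_ring = 31 + 2·29 = 89
31(ω_s−ω_c) = −89(ω_r−ω_c),  ω_r=0, ω_s=1
31(1−ω_c) = −89(0−ω_c)  ⇒  120ω_c = 31  ⇒  ω_c = 31/120
sun–planet: 31·(1−31/120) = −29·(ω_p−ω_c)  ⇒  ω_p−ω_c = −(31/29)·(89/120) = -2759/3480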